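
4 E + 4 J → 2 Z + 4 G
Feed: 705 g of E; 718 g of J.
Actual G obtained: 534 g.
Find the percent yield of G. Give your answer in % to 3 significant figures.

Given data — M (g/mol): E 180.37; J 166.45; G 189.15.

n(E) = 705.0 / 180.37 = 3.909 mol
n(J) = 718.0 / 166.45 = 4.314 mol
n/ν → E: 0.9773, J: 1.079; E is limiting.
theoretical n(G) = (4/4) × 3.909 = 3.909 mol → 739.4 g
% yield = 534 / 739.4 × 100 = 72.22 %

72.2 %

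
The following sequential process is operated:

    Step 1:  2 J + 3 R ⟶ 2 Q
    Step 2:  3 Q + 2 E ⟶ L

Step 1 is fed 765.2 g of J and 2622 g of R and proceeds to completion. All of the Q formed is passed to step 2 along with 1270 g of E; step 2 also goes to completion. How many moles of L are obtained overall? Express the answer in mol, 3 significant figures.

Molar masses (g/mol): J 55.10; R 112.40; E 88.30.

4.63 mol

Step 1:
n(J) = 765.2 / 55.10 = 13.89 mol
n(R) = 2622 / 112.40 = 23.33 mol
n/ν for J = 13.89/2 = 6.945
n/ν for R = 23.33/3 = 7.777
Smallest n/ν is J → limiting reagent.
n(Q) produced = (2/2) × 13.89 = 13.89 mol
Step 2:
n(Q) available = 13.89 mol
n(E) = 1270 / 88.30 = 14.38 mol
n/ν for Q = 13.89/3 = 4.630
n/ν for E = 14.38/2 = 7.190
Smallest n/ν is Q → limiting reagent.
n(L) = (1/3) × 13.89 = 4.630 mol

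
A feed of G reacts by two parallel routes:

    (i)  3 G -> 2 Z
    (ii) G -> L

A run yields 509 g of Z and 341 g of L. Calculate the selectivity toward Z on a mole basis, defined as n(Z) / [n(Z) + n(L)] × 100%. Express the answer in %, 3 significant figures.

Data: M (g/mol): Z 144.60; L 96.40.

n(Z) = 509 / 144.60 = 3.520 mol
n(L) = 341 / 96.40 = 3.537 mol
selectivity = 3.520/(3.520+3.537) × 100 = 49.88 %

49.9 %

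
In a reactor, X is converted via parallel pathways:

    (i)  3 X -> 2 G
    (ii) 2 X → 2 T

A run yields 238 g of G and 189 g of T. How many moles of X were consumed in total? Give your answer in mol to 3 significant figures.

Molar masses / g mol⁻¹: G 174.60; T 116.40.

n(G) = 238 / 174.60 = 1.363 mol
n(T) = 189 / 116.40 = 1.624 mol
n(X) via (i) = (3/2)×1.363 = 2.045 mol
n(X) via (ii) = (2/2)×1.624 = 1.624 mol
total n(X) = 2.045 + 1.624 = 3.669 mol

3.67 mol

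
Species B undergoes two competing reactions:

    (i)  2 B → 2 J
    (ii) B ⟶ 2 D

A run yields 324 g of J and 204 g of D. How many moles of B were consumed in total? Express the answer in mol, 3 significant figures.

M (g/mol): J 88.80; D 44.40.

5.95 mol

n(J) = 324 / 88.80 = 3.649 mol
n(D) = 204 / 44.40 = 4.595 mol
n(B) via (i) = (2/2)×3.649 = 3.649 mol
n(B) via (ii) = (1/2)×4.595 = 2.298 mol
total n(B) = 3.649 + 2.298 = 5.947 mol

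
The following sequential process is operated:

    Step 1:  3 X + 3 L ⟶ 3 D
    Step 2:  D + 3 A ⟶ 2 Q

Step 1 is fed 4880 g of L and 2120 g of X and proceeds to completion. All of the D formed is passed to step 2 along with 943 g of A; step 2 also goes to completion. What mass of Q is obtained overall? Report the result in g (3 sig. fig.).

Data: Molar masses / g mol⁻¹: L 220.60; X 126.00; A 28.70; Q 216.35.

Step 1:
n(L) = 4880 / 220.60 = 22.12 mol
n(X) = 2120 / 126.00 = 16.83 mol
n/ν for L = 22.12/3 = 7.373
n/ν for X = 16.83/3 = 5.610
Smallest n/ν is X → limiting reagent.
n(D) produced = (3/3) × 16.83 = 16.83 mol
Step 2:
n(D) available = 16.83 mol
n(A) = 943.0 / 28.70 = 32.86 mol
n/ν for D = 16.83/1 = 16.83
n/ν for A = 32.86/3 = 10.95
Smallest n/ν is A → limiting reagent.
n(Q) = (2/3) × 32.86 = 21.91 mol
mass = 21.91 × 216.35 = 4740 g

4740 g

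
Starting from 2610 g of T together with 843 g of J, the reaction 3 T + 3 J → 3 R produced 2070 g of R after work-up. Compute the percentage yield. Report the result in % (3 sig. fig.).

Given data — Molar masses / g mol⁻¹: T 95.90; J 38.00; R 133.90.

n(T) = 2610 / 95.90 = 27.22 mol
n(J) = 843.0 / 38.00 = 22.18 mol
n/ν for T = 27.22/3 = 9.073
n/ν for J = 22.18/3 = 7.393
Smallest n/ν is J → limiting reagent.
theoretical n(R) = (3/3) × 22.18 = 22.18 mol → 2970 g
% yield = 2070 / 2970 × 100 = 69.70 %

69.7 %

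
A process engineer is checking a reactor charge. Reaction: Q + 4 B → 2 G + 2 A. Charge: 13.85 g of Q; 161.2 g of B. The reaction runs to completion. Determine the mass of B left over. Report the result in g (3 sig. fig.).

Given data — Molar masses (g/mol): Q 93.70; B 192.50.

n(Q) = 13.85 / 93.70 = 0.1478 mol
n(B) = 161.2 / 192.50 = 0.8374 mol
n/ν for Q = 0.1478/1 = 0.1478
n/ν for B = 0.8374/4 = 0.2094
Smallest n/ν is Q → limiting reagent.
B consumed = (4/1) × 0.1478 = 0.5912 mol
B remaining = 0.8374 − 0.5912 = 0.2462 mol
mass = 0.2462 × 192.50 = 47.39 g

47.4 g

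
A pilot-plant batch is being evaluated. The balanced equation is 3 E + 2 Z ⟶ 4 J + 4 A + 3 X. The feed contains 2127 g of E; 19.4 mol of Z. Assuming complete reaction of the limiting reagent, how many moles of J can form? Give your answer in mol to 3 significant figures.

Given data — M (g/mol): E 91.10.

n(E) = 2127 / 91.10 = 23.35 mol
n(Z) = 19.40 mol
n/ν → E: 7.783, Z: 9.700; E is limiting.
n(J) = (4/3) × 23.35 = 31.13 mol

31.1 mol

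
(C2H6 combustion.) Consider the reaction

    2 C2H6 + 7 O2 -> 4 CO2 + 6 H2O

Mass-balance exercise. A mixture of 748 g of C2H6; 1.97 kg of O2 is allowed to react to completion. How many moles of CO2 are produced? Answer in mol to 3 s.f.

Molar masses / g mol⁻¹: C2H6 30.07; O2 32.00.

n(C2H6) = 748.0 / 30.07 = 24.88 mol
n(O2) = 1.970×1000 / 32.00 = 61.56 mol
n/ν → C2H6: 12.44, O2: 8.794; O2 is limiting.
n(CO2) = (4/7) × 61.56 = 35.18 mol

35.2 mol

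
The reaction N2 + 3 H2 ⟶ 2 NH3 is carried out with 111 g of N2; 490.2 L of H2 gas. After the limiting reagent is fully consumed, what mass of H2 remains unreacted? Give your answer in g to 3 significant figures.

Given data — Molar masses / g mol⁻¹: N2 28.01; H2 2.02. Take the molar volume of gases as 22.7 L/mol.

n(N2) = 111.0 / 28.01 = 3.963 mol
n(H2) = 490.2 / 22.7 = 21.59 mol
n/ν for N2 = 3.963/1 = 3.963
n/ν for H2 = 21.59/3 = 7.197
Smallest n/ν is N2 → limiting reagent.
H2 consumed = (3/1) × 3.963 = 11.89 mol
H2 remaining = 21.59 − 11.89 = 9.700 mol
mass = 9.700 × 2.02 = 19.59 g

19.6 g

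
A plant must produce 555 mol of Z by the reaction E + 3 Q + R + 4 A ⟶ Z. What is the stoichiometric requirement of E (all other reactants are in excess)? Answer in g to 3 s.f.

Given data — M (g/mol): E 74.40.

41300 g

n(Z) = 555.0 mol
n(E) = (1/1) × 555.0 = 555.0 mol
mass = 555.0 × 74.40 = 41290 g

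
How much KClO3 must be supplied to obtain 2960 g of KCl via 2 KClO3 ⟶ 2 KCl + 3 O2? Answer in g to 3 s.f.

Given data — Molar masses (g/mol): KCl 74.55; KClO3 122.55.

n(KCl) = 2960 / 74.55 = 39.70 mol
n(KClO3) = (2/2) × 39.70 = 39.70 mol
mass = 39.70 × 122.55 = 4865 g

4870 g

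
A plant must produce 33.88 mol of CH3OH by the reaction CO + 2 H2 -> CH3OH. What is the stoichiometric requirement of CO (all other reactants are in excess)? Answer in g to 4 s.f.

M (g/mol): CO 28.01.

n(CH3OH) = 33.88 mol
n(CO) = (1/1) × 33.88 = 33.88 mol
mass = 33.88 × 28.01 = 949.0 g

949.0 g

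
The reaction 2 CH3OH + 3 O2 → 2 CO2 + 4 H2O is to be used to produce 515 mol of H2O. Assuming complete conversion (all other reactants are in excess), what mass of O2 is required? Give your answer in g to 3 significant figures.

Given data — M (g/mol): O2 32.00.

n(H2O) = 515.0 mol
n(O2) = (3/4) × 515.0 = 386.3 mol
mass = 386.3 × 32.00 = 12360 g

12400 g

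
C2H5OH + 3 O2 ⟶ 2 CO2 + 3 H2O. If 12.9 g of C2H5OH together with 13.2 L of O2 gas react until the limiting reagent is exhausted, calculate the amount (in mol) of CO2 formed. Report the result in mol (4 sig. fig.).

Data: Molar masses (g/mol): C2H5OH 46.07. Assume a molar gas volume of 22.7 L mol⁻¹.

0.3877 mol

n(C2H5OH) = 12.90 / 46.07 = 0.2800 mol
n(O2) = 13.20 / 22.7 = 0.5815 mol
n/ν for C2H5OH = 0.2800/1 = 0.2800
n/ν for O2 = 0.5815/3 = 0.1938
Smallest n/ν is O2 → limiting reagent.
n(CO2) = (2/3) × 0.5815 = 0.3877 mol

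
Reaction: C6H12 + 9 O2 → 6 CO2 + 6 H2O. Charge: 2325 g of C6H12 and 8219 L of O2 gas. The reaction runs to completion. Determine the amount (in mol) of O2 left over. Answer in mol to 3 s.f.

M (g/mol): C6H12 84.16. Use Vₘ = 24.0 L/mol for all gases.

n(C6H12) = 2325 / 84.16 = 27.63 mol
n(O2) = 8219 / 24.0 = 342.5 mol
n/ν → C6H12: 27.63, O2: 38.06; C6H12 is limiting.
O2 consumed = (9/1) × 27.63 = 248.7 mol
O2 remaining = 342.5 − 248.7 = 93.80 mol

93.8 mol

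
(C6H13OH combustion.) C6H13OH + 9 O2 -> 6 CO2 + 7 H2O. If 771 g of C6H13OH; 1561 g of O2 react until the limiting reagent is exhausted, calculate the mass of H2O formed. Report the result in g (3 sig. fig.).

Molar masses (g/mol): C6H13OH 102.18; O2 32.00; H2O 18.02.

n(C6H13OH) = 771.0 / 102.18 = 7.546 mol
n(O2) = 1561 / 32.00 = 48.78 mol
n/ν for C6H13OH = 7.546/1 = 7.546
n/ν for O2 = 48.78/9 = 5.420
Smallest n/ν is O2 → limiting reagent.
n(H2O) = (7/9) × 48.78 = 37.94 mol
mass = 37.94 × 18.02 = 683.7 g

684 g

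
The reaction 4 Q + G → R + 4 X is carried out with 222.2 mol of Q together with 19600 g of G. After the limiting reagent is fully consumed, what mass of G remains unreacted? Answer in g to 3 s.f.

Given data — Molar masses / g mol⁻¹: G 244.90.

n(Q) = 222.2 mol
n(G) = 19600 / 244.90 = 80.03 mol
n/ν for Q = 222.2/4 = 55.55
n/ν for G = 80.03/1 = 80.03
Smallest n/ν is Q → limiting reagent.
G consumed = (1/4) × 222.2 = 55.55 mol
G remaining = 80.03 − 55.55 = 24.48 mol
mass = 24.48 × 244.90 = 5995 g

6000 g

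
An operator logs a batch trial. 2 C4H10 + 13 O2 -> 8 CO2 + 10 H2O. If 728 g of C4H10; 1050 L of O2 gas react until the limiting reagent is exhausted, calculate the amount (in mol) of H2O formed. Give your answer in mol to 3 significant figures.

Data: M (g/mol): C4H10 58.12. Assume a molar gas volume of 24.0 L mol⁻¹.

n(C4H10) = 728.0 / 58.12 = 12.53 mol
n(O2) = 1050 / 24.0 = 43.75 mol
n/ν for C4H10 = 12.53/2 = 6.265
n/ν for O2 = 43.75/13 = 3.365
Smallest n/ν is O2 → limiting reagent.
n(H2O) = (10/13) × 43.75 = 33.65 mol

33.7 mol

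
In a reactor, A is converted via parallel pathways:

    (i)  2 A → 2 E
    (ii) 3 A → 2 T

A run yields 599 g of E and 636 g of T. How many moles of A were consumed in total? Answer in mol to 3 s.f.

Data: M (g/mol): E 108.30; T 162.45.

11.4 mol

n(E) = 599 / 108.30 = 5.531 mol
n(T) = 636 / 162.45 = 3.915 mol
n(A) via (i) = (2/2)×5.531 = 5.531 mol
n(A) via (ii) = (3/2)×3.915 = 5.873 mol
total n(A) = 5.531 + 5.873 = 11.40 mol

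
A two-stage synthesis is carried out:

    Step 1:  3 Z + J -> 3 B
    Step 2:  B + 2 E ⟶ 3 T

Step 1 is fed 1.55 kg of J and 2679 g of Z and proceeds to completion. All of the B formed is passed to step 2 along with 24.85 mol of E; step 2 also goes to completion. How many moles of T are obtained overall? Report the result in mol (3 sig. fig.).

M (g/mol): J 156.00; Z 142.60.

37.3 mol

Step 1:
n(J) = 1.550×1000 / 156.00 = 9.936 mol
n(Z) = 2679 / 142.60 = 18.79 mol
n/ν for J = 9.936/1 = 9.936
n/ν for Z = 18.79/3 = 6.263
Smallest n/ν is Z → limiting reagent.
n(B) produced = (3/3) × 18.79 = 18.79 mol
Step 2:
n(B) available = 18.79 mol
n(E) = 24.85 mol
n/ν for B = 18.79/1 = 18.79
n/ν for E = 24.85/2 = 12.43
Smallest n/ν is E → limiting reagent.
n(T) = (3/2) × 24.85 = 37.28 mol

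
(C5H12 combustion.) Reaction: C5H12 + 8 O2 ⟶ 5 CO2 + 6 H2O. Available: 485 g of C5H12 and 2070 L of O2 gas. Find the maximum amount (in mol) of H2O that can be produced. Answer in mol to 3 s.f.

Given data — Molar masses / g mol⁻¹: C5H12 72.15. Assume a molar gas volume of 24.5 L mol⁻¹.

40.3 mol

n(C5H12) = 485.0 / 72.15 = 6.722 mol
n(O2) = 2070 / 24.5 = 84.49 mol
n/ν for C5H12 = 6.722/1 = 6.722
n/ν for O2 = 84.49/8 = 10.56
Smallest n/ν is C5H12 → limiting reagent.
n(H2O) = (6/1) × 6.722 = 40.33 mol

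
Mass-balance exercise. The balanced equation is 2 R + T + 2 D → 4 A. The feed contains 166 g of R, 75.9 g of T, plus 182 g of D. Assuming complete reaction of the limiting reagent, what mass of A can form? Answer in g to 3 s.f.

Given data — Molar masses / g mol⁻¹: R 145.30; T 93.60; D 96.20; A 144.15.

329 g

n(R) = 166.0 / 145.30 = 1.142 mol
n(T) = 75.90 / 93.60 = 0.8109 mol
n(D) = 182.0 / 96.20 = 1.892 mol
n/ν for R = 1.142/2 = 0.5710
n/ν for T = 0.8109/1 = 0.8109
n/ν for D = 1.892/2 = 0.9460
Smallest n/ν is R → limiting reagent.
n(A) = (4/2) × 1.142 = 2.284 mol
mass = 2.284 × 144.15 = 329.2 g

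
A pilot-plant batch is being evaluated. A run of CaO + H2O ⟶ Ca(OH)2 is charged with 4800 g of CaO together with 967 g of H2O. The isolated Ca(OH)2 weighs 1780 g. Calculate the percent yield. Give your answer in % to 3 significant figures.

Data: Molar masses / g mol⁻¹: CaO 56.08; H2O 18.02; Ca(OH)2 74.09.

44.8 %

n(CaO) = 4800 / 56.08 = 85.59 mol
n(H2O) = 967.0 / 18.02 = 53.66 mol
n/ν for CaO = 85.59/1 = 85.59
n/ν for H2O = 53.66/1 = 53.66
Smallest n/ν is H2O → limiting reagent.
theoretical n(Ca(OH)2) = (1/1) × 53.66 = 53.66 mol → 3976 g
% yield = 1780 / 3976 × 100 = 44.77 %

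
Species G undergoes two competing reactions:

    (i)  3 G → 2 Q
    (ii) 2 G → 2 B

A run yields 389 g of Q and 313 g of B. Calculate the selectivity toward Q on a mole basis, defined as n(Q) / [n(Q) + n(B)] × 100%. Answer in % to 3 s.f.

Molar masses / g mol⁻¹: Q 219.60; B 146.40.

n(Q) = 389 / 219.60 = 1.771 mol
n(B) = 313 / 146.40 = 2.138 mol
selectivity = 1.771/(1.771+2.138) × 100 = 45.31 %

45.3 %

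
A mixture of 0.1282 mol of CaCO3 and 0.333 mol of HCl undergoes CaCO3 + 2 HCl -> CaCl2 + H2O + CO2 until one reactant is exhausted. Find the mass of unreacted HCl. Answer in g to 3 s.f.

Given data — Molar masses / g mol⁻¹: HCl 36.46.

2.79 g

n(CaCO3) = 0.1282 mol
n(HCl) = 0.3330 mol
n/ν for CaCO3 = 0.1282/1 = 0.1282
n/ν for HCl = 0.3330/2 = 0.1665
Smallest n/ν is CaCO3 → limiting reagent.
HCl consumed = (2/1) × 0.1282 = 0.2564 mol
HCl remaining = 0.3330 − 0.2564 = 0.07660 mol
mass = 0.07660 × 36.46 = 2.793 g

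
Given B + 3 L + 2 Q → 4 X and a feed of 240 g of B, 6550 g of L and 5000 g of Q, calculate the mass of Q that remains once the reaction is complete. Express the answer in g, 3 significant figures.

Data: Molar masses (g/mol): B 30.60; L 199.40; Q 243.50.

n(B) = 240.0 / 30.60 = 7.843 mol
n(L) = 6550 / 199.40 = 32.85 mol
n(Q) = 5000 / 243.50 = 20.53 mol
n/ν for B = 7.843/1 = 7.843
n/ν for L = 32.85/3 = 10.95
n/ν for Q = 20.53/2 = 10.27
Smallest n/ν is B → limiting reagent.
Q consumed = (2/1) × 7.843 = 15.69 mol
Q remaining = 20.53 − 15.69 = 4.840 mol
mass = 4.840 × 243.50 = 1179 g

1180 g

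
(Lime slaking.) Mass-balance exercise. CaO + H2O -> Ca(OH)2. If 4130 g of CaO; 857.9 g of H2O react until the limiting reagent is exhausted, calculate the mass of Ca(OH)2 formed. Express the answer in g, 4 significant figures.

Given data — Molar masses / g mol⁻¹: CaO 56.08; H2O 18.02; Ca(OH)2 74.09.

3527 g

n(CaO) = 4130 / 56.08 = 73.64 mol
n(H2O) = 857.9 / 18.02 = 47.61 mol
n/ν for CaO = 73.64/1 = 73.64
n/ν for H2O = 47.61/1 = 47.61
Smallest n/ν is H2O → limiting reagent.
n(Ca(OH)2) = (1/1) × 47.61 = 47.61 mol
mass = 47.61 × 74.09 = 3527 g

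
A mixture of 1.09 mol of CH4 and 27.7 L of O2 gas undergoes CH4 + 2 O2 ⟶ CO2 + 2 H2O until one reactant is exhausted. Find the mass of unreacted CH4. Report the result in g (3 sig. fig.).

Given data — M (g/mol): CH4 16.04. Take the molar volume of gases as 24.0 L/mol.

n(CH4) = 1.090 mol
n(O2) = 27.70 / 24.0 = 1.154 mol
n/ν → CH4: 1.090, O2: 0.5770; O2 is limiting.
CH4 consumed = (1/2) × 1.154 = 0.5770 mol
CH4 remaining = 1.090 − 0.5770 = 0.5130 mol
mass = 0.5130 × 16.04 = 8.229 g

8.23 g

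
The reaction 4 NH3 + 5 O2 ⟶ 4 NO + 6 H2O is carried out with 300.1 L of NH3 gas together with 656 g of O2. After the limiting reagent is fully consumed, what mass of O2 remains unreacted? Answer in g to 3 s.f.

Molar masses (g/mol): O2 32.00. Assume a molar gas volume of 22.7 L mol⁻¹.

n(NH3) = 300.1 / 22.7 = 13.22 mol
n(O2) = 656.0 / 32.00 = 20.50 mol
n/ν for NH3 = 13.22/4 = 3.305
n/ν for O2 = 20.50/5 = 4.100
Smallest n/ν is NH3 → limiting reagent.
O2 consumed = (5/4) × 13.22 = 16.53 mol
O2 remaining = 20.50 − 16.53 = 3.970 mol
mass = 3.970 × 32.00 = 127.0 g

127 g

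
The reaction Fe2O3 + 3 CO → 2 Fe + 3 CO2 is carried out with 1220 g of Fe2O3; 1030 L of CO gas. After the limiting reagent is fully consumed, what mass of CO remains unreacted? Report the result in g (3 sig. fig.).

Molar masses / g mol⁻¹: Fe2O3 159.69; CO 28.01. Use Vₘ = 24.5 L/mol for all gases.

536 g

n(Fe2O3) = 1220 / 159.69 = 7.640 mol
n(CO) = 1030 / 24.5 = 42.04 mol
n/ν for Fe2O3 = 7.640/1 = 7.640
n/ν for CO = 42.04/3 = 14.01
Smallest n/ν is Fe2O3 → limiting reagent.
CO consumed = (3/1) × 7.640 = 22.92 mol
CO remaining = 42.04 − 22.92 = 19.12 mol
mass = 19.12 × 28.01 = 535.6 g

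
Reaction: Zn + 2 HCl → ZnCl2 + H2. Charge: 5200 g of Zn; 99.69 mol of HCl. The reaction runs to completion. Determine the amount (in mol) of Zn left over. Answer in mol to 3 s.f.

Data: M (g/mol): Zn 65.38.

29.7 mol

n(Zn) = 5200 / 65.38 = 79.54 mol
n(HCl) = 99.69 mol
n/ν for Zn = 79.54/1 = 79.54
n/ν for HCl = 99.69/2 = 49.85
Smallest n/ν is HCl → limiting reagent.
Zn consumed = (1/2) × 99.69 = 49.85 mol
Zn remaining = 79.54 − 49.85 = 29.69 mol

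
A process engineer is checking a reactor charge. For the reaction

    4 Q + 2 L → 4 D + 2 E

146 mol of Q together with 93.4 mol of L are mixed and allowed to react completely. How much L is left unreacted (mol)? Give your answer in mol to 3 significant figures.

20.4 mol

n(Q) = 146.0 mol
n(L) = 93.40 mol
n/ν for Q = 146.0/4 = 36.50
n/ν for L = 93.40/2 = 46.70
Smallest n/ν is Q → limiting reagent.
L consumed = (2/4) × 146.0 = 73.00 mol
L remaining = 93.40 − 73.00 = 20.40 mol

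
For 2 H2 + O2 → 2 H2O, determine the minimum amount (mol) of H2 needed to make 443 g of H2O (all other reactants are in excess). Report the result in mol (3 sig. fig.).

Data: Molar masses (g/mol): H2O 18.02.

24.6 mol

n(H2O) = 443 / 18.02 = 24.58 mol
n(H2) = (2/2) × 24.58 = 24.58 mol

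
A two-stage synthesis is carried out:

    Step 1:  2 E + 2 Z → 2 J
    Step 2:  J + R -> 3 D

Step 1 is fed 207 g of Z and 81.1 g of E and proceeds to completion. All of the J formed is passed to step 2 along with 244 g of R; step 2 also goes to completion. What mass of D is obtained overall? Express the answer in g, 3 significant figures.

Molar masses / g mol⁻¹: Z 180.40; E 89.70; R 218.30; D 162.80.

442 g

Step 1:
n(Z) = 207.0 / 180.40 = 1.147 mol
n(E) = 81.10 / 89.70 = 0.9041 mol
n/ν → Z: 0.5735, E: 0.4521; E is limiting.
n(J) produced = (2/2) × 0.9041 = 0.9041 mol
Step 2:
n(J) available = 0.9041 mol
n(R) = 244.0 / 218.30 = 1.118 mol
n/ν → J: 0.9041, R: 1.118; J is limiting.
n(D) = (3/1) × 0.9041 = 2.712 mol
mass = 2.712 × 162.80 = 441.5 g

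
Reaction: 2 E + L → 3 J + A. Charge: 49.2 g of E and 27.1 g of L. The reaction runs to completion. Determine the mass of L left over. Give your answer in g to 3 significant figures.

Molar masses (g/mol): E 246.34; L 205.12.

6.62 g

n(E) = 49.20 / 246.34 = 0.1997 mol
n(L) = 27.10 / 205.12 = 0.1321 mol
n/ν for E = 0.1997/2 = 0.09985
n/ν for L = 0.1321/1 = 0.1321
Smallest n/ν is E → limiting reagent.
L consumed = (1/2) × 0.1997 = 0.09985 mol
L remaining = 0.1321 − 0.09985 = 0.03225 mol
mass = 0.03225 × 205.12 = 6.615 g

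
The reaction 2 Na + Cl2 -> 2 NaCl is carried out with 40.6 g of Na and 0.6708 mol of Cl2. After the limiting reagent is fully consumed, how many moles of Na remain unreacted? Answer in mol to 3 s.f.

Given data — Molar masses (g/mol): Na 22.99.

0.424 mol

n(Na) = 40.60 / 22.99 = 1.766 mol
n(Cl2) = 0.6708 mol
n/ν for Na = 1.766/2 = 0.8830
n/ν for Cl2 = 0.6708/1 = 0.6708
Smallest n/ν is Cl2 → limiting reagent.
Na consumed = (2/1) × 0.6708 = 1.342 mol
Na remaining = 1.766 − 1.342 = 0.4240 mol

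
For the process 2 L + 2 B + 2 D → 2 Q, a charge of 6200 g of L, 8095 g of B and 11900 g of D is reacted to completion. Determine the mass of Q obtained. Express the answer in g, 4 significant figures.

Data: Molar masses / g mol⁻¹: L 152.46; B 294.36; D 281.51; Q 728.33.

n(L) = 6200 / 152.46 = 40.67 mol
n(B) = 8095 / 294.36 = 27.50 mol
n(D) = 11900 / 281.51 = 42.27 mol
n/ν for L = 40.67/2 = 20.34
n/ν for B = 27.50/2 = 13.75
n/ν for D = 42.27/2 = 21.14
Smallest n/ν is B → limiting reagent.
n(Q) = (2/2) × 27.50 = 27.50 mol
mass = 27.50 × 728.33 = 20030 g

20030 g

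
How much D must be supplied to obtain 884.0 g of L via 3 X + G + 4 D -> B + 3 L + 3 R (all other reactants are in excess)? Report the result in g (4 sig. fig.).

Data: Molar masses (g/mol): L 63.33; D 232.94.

4335 g

n(L) = 884.0 / 63.33 = 13.96 mol
n(D) = (4/3) × 13.96 = 18.61 mol
mass = 18.61 × 232.94 = 4335 g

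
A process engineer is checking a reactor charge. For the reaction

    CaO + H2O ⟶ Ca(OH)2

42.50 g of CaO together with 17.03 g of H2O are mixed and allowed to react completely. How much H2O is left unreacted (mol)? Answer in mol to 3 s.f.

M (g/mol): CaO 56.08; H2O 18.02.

0.187 mol

n(CaO) = 42.50 / 56.08 = 0.7578 mol
n(H2O) = 17.03 / 18.02 = 0.9451 mol
n/ν → CaO: 0.7578, H2O: 0.9451; CaO is limiting.
H2O consumed = (1/1) × 0.7578 = 0.7578 mol
H2O remaining = 0.9451 − 0.7578 = 0.1873 mol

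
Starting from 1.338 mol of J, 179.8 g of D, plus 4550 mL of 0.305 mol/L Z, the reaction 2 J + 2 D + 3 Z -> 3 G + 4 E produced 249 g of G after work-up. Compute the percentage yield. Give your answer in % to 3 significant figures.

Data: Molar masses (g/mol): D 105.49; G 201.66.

89.0 %

n(J) = 1.338 mol
n(D) = 179.8 / 105.49 = 1.704 mol
n(Z) = 0.305 × 4550/1000 = 1.388 mol
n/ν for J = 1.338/2 = 0.6690
n/ν for D = 1.704/2 = 0.8520
n/ν for Z = 1.388/3 = 0.4627
Smallest n/ν is Z → limiting reagent.
theoretical n(G) = (3/3) × 1.388 = 1.388 mol → 279.9 g
% yield = 249 / 279.9 × 100 = 88.96 %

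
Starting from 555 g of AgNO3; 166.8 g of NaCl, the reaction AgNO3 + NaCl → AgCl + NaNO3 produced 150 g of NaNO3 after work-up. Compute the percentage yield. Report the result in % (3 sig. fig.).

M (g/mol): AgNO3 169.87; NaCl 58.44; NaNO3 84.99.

61.8 %

n(AgNO3) = 555.0 / 169.87 = 3.267 mol
n(NaCl) = 166.8 / 58.44 = 2.854 mol
n/ν → AgNO3: 3.267, NaCl: 2.854; NaCl is limiting.
theoretical n(NaNO3) = (1/1) × 2.854 = 2.854 mol → 242.6 g
% yield = 150 / 242.6 × 100 = 61.83 %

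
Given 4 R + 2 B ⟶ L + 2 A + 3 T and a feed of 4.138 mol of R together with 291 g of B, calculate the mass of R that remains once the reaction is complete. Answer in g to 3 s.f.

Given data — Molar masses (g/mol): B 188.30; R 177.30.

186 g

n(R) = 4.138 mol
n(B) = 291.0 / 188.30 = 1.545 mol
n/ν for R = 4.138/4 = 1.035
n/ν for B = 1.545/2 = 0.7725
Smallest n/ν is B → limiting reagent.
R consumed = (4/2) × 1.545 = 3.090 mol
R remaining = 4.138 − 3.090 = 1.048 mol
mass = 1.048 × 177.30 = 185.8 g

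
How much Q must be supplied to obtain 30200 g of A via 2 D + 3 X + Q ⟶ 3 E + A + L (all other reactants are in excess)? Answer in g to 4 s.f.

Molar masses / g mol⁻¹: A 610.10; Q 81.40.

4029 g

n(A) = 30200 / 610.10 = 49.50 mol
n(Q) = (1/1) × 49.50 = 49.50 mol
mass = 49.50 × 81.40 = 4029 g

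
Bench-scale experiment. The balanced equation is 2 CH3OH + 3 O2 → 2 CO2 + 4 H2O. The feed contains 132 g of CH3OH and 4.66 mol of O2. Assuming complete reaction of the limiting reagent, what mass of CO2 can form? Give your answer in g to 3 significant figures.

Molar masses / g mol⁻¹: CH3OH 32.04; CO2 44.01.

137 g

n(CH3OH) = 132.0 / 32.04 = 4.120 mol
n(O2) = 4.660 mol
n/ν for CH3OH = 4.120/2 = 2.060
n/ν for O2 = 4.660/3 = 1.553
Smallest n/ν is O2 → limiting reagent.
n(CO2) = (2/3) × 4.660 = 3.107 mol
mass = 3.107 × 44.01 = 136.7 g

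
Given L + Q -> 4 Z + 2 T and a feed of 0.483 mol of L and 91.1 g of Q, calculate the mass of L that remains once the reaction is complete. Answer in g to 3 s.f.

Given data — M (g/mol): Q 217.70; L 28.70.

n(L) = 0.4830 mol
n(Q) = 91.10 / 217.70 = 0.4185 mol
n/ν for L = 0.4830/1 = 0.4830
n/ν for Q = 0.4185/1 = 0.4185
Smallest n/ν is Q → limiting reagent.
L consumed = (1/1) × 0.4185 = 0.4185 mol
L remaining = 0.4830 − 0.4185 = 0.06450 mol
mass = 0.06450 × 28.70 = 1.851 g

1.85 g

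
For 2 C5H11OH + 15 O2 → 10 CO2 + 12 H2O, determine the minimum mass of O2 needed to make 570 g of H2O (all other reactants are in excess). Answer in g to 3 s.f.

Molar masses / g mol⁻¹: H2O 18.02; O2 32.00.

1270 g

n(H2O) = 570 / 18.02 = 31.63 mol
n(O2) = (15/12) × 31.63 = 39.54 mol
mass = 39.54 × 32.00 = 1265 g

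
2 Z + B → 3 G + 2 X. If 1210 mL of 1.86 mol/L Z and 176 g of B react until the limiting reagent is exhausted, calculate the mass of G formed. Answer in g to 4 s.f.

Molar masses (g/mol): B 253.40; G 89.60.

n(Z) = 1.86 × 1210/1000 = 2.251 mol
n(B) = 176.0 / 253.40 = 0.6946 mol
n/ν for Z = 2.251/2 = 1.126
n/ν for B = 0.6946/1 = 0.6946
Smallest n/ν is B → limiting reagent.
n(G) = (3/1) × 0.6946 = 2.084 mol
mass = 2.084 × 89.60 = 186.7 g

186.7 g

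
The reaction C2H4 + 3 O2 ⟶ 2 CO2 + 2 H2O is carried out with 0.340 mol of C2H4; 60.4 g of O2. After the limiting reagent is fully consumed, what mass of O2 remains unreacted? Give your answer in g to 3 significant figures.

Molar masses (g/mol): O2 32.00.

n(C2H4) = 0.3400 mol
n(O2) = 60.40 / 32.00 = 1.888 mol
n/ν for C2H4 = 0.3400/1 = 0.3400
n/ν for O2 = 1.888/3 = 0.6293
Smallest n/ν is C2H4 → limiting reagent.
O2 consumed = (3/1) × 0.3400 = 1.020 mol
O2 remaining = 1.888 − 1.020 = 0.8680 mol
mass = 0.8680 × 32.00 = 27.78 g

27.8 g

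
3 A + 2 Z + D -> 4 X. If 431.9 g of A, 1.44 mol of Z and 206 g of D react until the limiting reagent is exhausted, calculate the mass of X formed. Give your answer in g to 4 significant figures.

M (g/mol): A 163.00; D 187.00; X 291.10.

838.4 g

n(A) = 431.9 / 163.00 = 2.650 mol
n(Z) = 1.440 mol
n(D) = 206.0 / 187.00 = 1.102 mol
n/ν → A: 0.8833, Z: 0.7200, D: 1.102; Z is limiting.
n(X) = (4/2) × 1.440 = 2.880 mol
mass = 2.880 × 291.10 = 838.4 g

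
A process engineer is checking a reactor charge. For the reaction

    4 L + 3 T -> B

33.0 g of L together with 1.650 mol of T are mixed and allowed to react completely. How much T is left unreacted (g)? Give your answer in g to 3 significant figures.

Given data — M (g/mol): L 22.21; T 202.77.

n(L) = 33.00 / 22.21 = 1.486 mol
n(T) = 1.650 mol
n/ν for L = 1.486/4 = 0.3715
n/ν for T = 1.650/3 = 0.5500
Smallest n/ν is L → limiting reagent.
T consumed = (3/4) × 1.486 = 1.115 mol
T remaining = 1.650 − 1.115 = 0.5350 mol
mass = 0.5350 × 202.77 = 108.5 g

109 g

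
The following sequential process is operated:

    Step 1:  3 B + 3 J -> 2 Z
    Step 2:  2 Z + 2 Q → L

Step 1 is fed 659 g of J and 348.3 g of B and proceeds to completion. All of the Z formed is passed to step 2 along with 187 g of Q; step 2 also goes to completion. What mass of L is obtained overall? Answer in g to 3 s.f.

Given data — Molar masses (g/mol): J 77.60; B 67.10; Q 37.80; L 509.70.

Step 1:
n(J) = 659.0 / 77.60 = 8.492 mol
n(B) = 348.3 / 67.10 = 5.191 mol
n/ν for J = 8.492/3 = 2.831
n/ν for B = 5.191/3 = 1.730
Smallest n/ν is B → limiting reagent.
n(Z) produced = (2/3) × 5.191 = 3.461 mol
Step 2:
n(Z) available = 3.461 mol
n(Q) = 187.0 / 37.80 = 4.947 mol
n/ν for Z = 3.461/2 = 1.731
n/ν for Q = 4.947/2 = 2.474
Smallest n/ν is Z → limiting reagent.
n(L) = (1/2) × 3.461 = 1.731 mol
mass = 1.731 × 509.70 = 882.3 g

882 g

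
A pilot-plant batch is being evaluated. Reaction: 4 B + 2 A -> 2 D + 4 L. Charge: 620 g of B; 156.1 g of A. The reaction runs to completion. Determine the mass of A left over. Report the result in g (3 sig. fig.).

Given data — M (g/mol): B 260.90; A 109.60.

25.9 g

n(B) = 620.0 / 260.90 = 2.376 mol
n(A) = 156.1 / 109.60 = 1.424 mol
n/ν for B = 2.376/4 = 0.5940
n/ν for A = 1.424/2 = 0.7120
Smallest n/ν is B → limiting reagent.
A consumed = (2/4) × 2.376 = 1.188 mol
A remaining = 1.424 − 1.188 = 0.2360 mol
mass = 0.2360 × 109.60 = 25.87 g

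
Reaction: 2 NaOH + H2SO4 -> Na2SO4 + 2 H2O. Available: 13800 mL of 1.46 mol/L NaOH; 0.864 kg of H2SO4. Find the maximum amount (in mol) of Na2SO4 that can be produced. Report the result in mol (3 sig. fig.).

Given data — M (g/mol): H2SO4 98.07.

n(NaOH) = 1.46 × 13800/1000 = 20.15 mol
n(H2SO4) = 0.8640×1000 / 98.07 = 8.810 mol
n/ν for NaOH = 20.15/2 = 10.08
n/ν for H2SO4 = 8.810/1 = 8.810
Smallest n/ν is H2SO4 → limiting reagent.
n(Na2SO4) = (1/1) × 8.810 = 8.810 mol

8.81 mol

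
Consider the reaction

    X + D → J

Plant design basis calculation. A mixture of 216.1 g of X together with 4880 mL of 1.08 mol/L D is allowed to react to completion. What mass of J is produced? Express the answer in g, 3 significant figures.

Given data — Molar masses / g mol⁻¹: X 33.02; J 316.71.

n(X) = 216.1 / 33.02 = 6.545 mol
n(D) = 1.08 × 4880/1000 = 5.270 mol
n/ν → X: 6.545, D: 5.270; D is limiting.
n(J) = (1/1) × 5.270 = 5.270 mol
mass = 5.270 × 316.71 = 1669 g

1670 g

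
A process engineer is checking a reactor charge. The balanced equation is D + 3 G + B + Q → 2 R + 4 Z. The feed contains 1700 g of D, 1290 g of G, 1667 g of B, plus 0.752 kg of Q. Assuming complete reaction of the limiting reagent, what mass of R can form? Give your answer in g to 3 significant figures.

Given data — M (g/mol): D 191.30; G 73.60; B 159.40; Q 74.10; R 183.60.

n(D) = 1700 / 191.30 = 8.887 mol
n(G) = 1290 / 73.60 = 17.53 mol
n(B) = 1667 / 159.40 = 10.46 mol
n(Q) = 0.7520×1000 / 74.10 = 10.15 mol
n/ν → D: 8.887, G: 5.843, B: 10.46, Q: 10.15; G is limiting.
n(R) = (2/3) × 17.53 = 11.69 mol
mass = 11.69 × 183.60 = 2146 g

2150 g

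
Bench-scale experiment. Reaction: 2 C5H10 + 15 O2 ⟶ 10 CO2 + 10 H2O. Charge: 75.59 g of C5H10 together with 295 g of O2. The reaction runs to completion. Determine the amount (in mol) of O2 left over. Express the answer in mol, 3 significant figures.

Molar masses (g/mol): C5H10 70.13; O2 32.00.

1.13 mol

n(C5H10) = 75.59 / 70.13 = 1.078 mol
n(O2) = 295.0 / 32.00 = 9.219 mol
n/ν → C5H10: 0.5390, O2: 0.6146; C5H10 is limiting.
O2 consumed = (15/2) × 1.078 = 8.085 mol
O2 remaining = 9.219 − 8.085 = 1.134 mol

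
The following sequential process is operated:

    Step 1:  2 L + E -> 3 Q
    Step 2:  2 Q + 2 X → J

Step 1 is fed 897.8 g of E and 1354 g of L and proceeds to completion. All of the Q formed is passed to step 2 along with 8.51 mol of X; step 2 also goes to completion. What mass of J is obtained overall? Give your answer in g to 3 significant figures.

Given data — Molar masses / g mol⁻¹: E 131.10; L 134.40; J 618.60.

Step 1:
n(E) = 897.8 / 131.10 = 6.848 mol
n(L) = 1354 / 134.40 = 10.07 mol
n/ν for E = 6.848/1 = 6.848
n/ν for L = 10.07/2 = 5.035
Smallest n/ν is L → limiting reagent.
n(Q) produced = (3/2) × 10.07 = 15.11 mol
Step 2:
n(Q) available = 15.11 mol
n(X) = 8.510 mol
n/ν for Q = 15.11/2 = 7.555
n/ν for X = 8.510/2 = 4.255
Smallest n/ν is X → limiting reagent.
n(J) = (1/2) × 8.510 = 4.255 mol
mass = 4.255 × 618.60 = 2632 g

2630 g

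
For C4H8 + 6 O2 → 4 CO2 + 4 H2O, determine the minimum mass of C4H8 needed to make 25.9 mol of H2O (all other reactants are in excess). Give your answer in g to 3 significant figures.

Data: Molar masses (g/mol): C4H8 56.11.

363 g

n(H2O) = 25.90 mol
n(C4H8) = (1/4) × 25.90 = 6.475 mol
mass = 6.475 × 56.11 = 363.3 g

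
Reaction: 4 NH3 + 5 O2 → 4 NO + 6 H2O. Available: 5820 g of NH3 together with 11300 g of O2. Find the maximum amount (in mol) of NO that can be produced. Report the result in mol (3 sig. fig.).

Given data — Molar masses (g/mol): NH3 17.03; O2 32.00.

283 mol

n(NH3) = 5820 / 17.03 = 341.7 mol
n(O2) = 11300 / 32.00 = 353.1 mol
n/ν → NH3: 85.43, O2: 70.62; O2 is limiting.
n(NO) = (4/5) × 353.1 = 282.5 mol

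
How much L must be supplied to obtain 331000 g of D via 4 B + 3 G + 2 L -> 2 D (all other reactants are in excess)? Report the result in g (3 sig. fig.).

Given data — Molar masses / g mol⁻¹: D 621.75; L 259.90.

138000 g

n(D) = 331000 / 621.75 = 532.4 mol
n(L) = (2/2) × 532.4 = 532.4 mol
mass = 532.4 × 259.90 = 138400 g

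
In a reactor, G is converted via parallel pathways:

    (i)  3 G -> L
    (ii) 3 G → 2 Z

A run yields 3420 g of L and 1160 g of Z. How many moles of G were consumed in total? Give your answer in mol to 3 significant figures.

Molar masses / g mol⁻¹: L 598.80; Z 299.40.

n(L) = 3420 / 598.80 = 5.711 mol
n(Z) = 1160 / 299.40 = 3.874 mol
n(G) via (i) = (3/1)×5.711 = 17.13 mol
n(G) via (ii) = (3/2)×3.874 = 5.811 mol
total n(G) = 17.13 + 5.811 = 22.94 mol

22.9 mol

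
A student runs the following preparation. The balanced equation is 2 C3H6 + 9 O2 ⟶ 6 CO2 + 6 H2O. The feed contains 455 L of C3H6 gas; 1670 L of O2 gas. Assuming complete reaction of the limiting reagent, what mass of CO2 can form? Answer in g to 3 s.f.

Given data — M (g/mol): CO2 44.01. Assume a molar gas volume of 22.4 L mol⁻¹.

n(C3H6) = 455.0 / 22.4 = 20.31 mol
n(O2) = 1670 / 22.4 = 74.55 mol
n/ν for C3H6 = 20.31/2 = 10.16
n/ν for O2 = 74.55/9 = 8.283
Smallest n/ν is O2 → limiting reagent.
n(CO2) = (6/9) × 74.55 = 49.70 mol
mass = 49.70 × 44.01 = 2187 g

2190 g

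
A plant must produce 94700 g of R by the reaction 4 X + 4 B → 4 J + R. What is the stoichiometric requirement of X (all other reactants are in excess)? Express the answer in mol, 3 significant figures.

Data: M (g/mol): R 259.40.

n(R) = 94700 / 259.40 = 365.1 mol
n(X) = (4/1) × 365.1 = 1460 mol

1460 mol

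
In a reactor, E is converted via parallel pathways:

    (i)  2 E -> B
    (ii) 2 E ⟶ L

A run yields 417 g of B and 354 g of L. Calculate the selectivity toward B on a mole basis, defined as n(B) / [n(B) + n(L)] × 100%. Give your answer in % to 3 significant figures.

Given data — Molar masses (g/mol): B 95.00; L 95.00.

n(B) = 417 / 95.00 = 4.389 mol
n(L) = 354 / 95.00 = 3.726 mol
selectivity = 4.389/(4.389+3.726) × 100 = 54.09 %

54.1 %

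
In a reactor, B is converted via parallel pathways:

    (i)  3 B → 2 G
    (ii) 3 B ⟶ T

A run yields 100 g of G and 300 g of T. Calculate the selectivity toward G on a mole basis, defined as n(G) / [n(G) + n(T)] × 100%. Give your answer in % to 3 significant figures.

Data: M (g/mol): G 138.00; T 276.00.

40.0 %

n(G) = 100 / 138.00 = 0.7246 mol
n(T) = 300 / 276.00 = 1.087 mol
selectivity = 0.7246/(0.7246+1.087) × 100 = 40.00 %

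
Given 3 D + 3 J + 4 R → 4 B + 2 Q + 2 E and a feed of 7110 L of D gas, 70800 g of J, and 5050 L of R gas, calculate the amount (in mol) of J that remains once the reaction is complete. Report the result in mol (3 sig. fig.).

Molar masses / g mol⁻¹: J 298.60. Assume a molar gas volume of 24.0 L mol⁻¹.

79.3 mol

n(D) = 7110 / 24.0 = 296.3 mol
n(J) = 70800 / 298.60 = 237.1 mol
n(R) = 5050 / 24.0 = 210.4 mol
n/ν for D = 296.3/3 = 98.77
n/ν for J = 237.1/3 = 79.03
n/ν for R = 210.4/4 = 52.60
Smallest n/ν is R → limiting reagent.
J consumed = (3/4) × 210.4 = 157.8 mol
J remaining = 237.1 − 157.8 = 79.30 mol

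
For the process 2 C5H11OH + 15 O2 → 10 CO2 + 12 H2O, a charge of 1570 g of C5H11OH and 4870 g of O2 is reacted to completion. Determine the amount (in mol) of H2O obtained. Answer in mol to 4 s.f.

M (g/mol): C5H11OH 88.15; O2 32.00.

106.9 mol

n(C5H11OH) = 1570 / 88.15 = 17.81 mol
n(O2) = 4870 / 32.00 = 152.2 mol
n/ν for C5H11OH = 17.81/2 = 8.905
n/ν for O2 = 152.2/15 = 10.15
Smallest n/ν is C5H11OH → limiting reagent.
n(H2O) = (12/2) × 17.81 = 106.9 mol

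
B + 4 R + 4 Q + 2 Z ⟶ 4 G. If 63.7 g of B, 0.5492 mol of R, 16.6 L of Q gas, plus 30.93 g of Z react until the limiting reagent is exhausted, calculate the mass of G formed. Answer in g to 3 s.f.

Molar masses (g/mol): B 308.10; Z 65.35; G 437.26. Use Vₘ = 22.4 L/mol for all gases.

240 g

n(B) = 63.70 / 308.10 = 0.2068 mol
n(R) = 0.5492 mol
n(Q) = 16.60 / 22.4 = 0.7411 mol
n(Z) = 30.93 / 65.35 = 0.4733 mol
n/ν for B = 0.2068/1 = 0.2068
n/ν for R = 0.5492/4 = 0.1373
n/ν for Q = 0.7411/4 = 0.1853
n/ν for Z = 0.4733/2 = 0.2367
Smallest n/ν is R → limiting reagent.
n(G) = (4/4) × 0.5492 = 0.5492 mol
mass = 0.5492 × 437.26 = 240.1 g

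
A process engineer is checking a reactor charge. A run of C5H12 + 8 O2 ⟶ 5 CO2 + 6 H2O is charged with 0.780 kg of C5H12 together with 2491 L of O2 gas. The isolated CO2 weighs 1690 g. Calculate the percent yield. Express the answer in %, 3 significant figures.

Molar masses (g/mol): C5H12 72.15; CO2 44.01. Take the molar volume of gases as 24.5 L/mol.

n(C5H12) = 0.7800×1000 / 72.15 = 10.81 mol
n(O2) = 2491 / 24.5 = 101.7 mol
n/ν for C5H12 = 10.81/1 = 10.81
n/ν for O2 = 101.7/8 = 12.71
Smallest n/ν is C5H12 → limiting reagent.
theoretical n(CO2) = (5/1) × 10.81 = 54.05 mol → 2379 g
% yield = 1690 / 2379 × 100 = 71.04 %

71.0 %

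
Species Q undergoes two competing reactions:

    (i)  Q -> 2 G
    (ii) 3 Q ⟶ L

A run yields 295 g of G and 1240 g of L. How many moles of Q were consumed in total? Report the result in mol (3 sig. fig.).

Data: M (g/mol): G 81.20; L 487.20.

9.45 mol

n(G) = 295 / 81.20 = 3.633 mol
n(L) = 1240 / 487.20 = 2.545 mol
n(Q) via (i) = (1/2)×3.633 = 1.817 mol
n(Q) via (ii) = (3/1)×2.545 = 7.635 mol
total n(Q) = 1.817 + 7.635 = 9.452 mol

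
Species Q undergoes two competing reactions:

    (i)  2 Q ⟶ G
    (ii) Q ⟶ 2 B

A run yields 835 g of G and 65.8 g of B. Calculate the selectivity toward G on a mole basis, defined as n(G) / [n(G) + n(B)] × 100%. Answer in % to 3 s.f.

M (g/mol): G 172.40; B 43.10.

n(G) = 835 / 172.40 = 4.843 mol
n(B) = 65.8 / 43.10 = 1.527 mol
selectivity = 4.843/(4.843+1.527) × 100 = 76.03 %

76.0 %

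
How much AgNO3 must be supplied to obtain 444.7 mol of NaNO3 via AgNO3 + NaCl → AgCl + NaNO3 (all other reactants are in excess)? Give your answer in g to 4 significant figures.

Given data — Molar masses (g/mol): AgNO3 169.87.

n(NaNO3) = 444.7 mol
n(AgNO3) = (1/1) × 444.7 = 444.7 mol
mass = 444.7 × 169.87 = 75540 g

75540 g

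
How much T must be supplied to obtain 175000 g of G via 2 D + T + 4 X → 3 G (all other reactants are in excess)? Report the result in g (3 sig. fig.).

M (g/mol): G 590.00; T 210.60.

n(G) = 175000 / 590.00 = 296.6 mol
n(T) = (1/3) × 296.6 = 98.87 mol
mass = 98.87 × 210.60 = 20820 g

20800 g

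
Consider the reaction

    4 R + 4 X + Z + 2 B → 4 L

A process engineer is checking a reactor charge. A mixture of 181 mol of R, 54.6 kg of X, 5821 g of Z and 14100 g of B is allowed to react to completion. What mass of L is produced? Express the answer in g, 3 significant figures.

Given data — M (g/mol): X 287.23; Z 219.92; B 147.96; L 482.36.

51100 g

n(R) = 181.0 mol
n(X) = 54.60×1000 / 287.23 = 190.1 mol
n(Z) = 5821 / 219.92 = 26.47 mol
n(B) = 14100 / 147.96 = 95.30 mol
n/ν → R: 45.25, X: 47.53, Z: 26.47, B: 47.65; Z is limiting.
n(L) = (4/1) × 26.47 = 105.9 mol
mass = 105.9 × 482.36 = 51080 g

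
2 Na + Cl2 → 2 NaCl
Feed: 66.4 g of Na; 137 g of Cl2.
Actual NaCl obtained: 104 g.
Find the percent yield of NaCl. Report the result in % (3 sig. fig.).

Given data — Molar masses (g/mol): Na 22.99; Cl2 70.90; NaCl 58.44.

n(Na) = 66.40 / 22.99 = 2.888 mol
n(Cl2) = 137.0 / 70.90 = 1.932 mol
n/ν for Na = 2.888/2 = 1.444
n/ν for Cl2 = 1.932/1 = 1.932
Smallest n/ν is Na → limiting reagent.
theoretical n(NaCl) = (2/2) × 2.888 = 2.888 mol → 168.8 g
% yield = 104 / 168.8 × 100 = 61.61 %

61.6 %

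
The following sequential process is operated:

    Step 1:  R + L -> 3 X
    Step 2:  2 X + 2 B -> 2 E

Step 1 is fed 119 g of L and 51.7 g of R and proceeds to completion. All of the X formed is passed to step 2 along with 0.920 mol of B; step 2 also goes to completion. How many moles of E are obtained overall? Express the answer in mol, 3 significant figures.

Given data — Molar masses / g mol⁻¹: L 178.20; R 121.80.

0.920 mol

Step 1:
n(L) = 119.0 / 178.20 = 0.6678 mol
n(R) = 51.70 / 121.80 = 0.4245 mol
n/ν → L: 0.6678, R: 0.4245; R is limiting.
n(X) produced = (3/1) × 0.4245 = 1.274 mol
Step 2:
n(X) available = 1.274 mol
n(B) = 0.9200 mol
n/ν → X: 0.6370, B: 0.4600; B is limiting.
n(E) = (2/2) × 0.9200 = 0.9200 mol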